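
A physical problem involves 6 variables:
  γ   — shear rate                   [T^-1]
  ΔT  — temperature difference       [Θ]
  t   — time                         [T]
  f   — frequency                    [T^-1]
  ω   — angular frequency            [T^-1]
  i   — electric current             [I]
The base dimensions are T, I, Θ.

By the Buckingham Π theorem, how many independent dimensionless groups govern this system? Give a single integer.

3

Write exponents as rows T,I,Θ / cols γ,ΔT,t,f,ω,i:
  T: [-1  0  1 -1 -1  0]
  I: [ 0  0  0  0  0  1]
  Θ: [ 0  1  0  0  0  0]
Echelon form has 3 nonzero rows (pivots: γ,ΔT,i)
n=6, r=3 ⇒ 3 dimensionless groups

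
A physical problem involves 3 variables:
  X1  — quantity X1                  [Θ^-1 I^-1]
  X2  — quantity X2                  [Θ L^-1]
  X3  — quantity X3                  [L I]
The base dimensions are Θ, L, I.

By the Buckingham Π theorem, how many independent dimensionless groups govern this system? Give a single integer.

Dimensional matrix (Θ×L×I by X1×X2×X3):
  Θ: [-1  1  0]
  L: [ 0 -1  1]
  I: [-1  0  1]
Echelon form has 2 nonzero rows (pivots: X1,X2)
n=3, r=2 ⇒ 1 dimensionless group

1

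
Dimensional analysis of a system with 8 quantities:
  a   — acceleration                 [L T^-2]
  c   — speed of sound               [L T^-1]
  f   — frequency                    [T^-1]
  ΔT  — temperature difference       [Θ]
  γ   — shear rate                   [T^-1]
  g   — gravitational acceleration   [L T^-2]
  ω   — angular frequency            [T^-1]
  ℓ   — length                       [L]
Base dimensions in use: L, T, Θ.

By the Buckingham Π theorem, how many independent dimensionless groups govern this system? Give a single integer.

Dimensional matrix (L×T×Θ by a×c×f×ΔT×γ×g×ω×ℓ):
  L: [ 1  1  0  0  0  1  0  1]
  T: [-2 -1 -1  0 -1 -2 -1  0]
  Θ: [ 0  0  0  1  0  0  0  0]
Echelon form has 3 nonzero rows (pivots: a,c,ΔT)
8 vars − rank 3 = 5 Π groups

5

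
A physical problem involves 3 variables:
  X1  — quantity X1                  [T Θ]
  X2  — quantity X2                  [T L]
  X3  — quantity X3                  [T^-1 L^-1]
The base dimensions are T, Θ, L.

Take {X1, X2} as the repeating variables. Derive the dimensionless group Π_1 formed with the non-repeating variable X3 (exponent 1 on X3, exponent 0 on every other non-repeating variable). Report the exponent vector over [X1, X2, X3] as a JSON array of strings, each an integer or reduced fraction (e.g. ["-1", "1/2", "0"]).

Exponent matrix [T,Θ,L] × [X1,X2,X3]:
  T: [ 1  1 -1]
  Θ: [ 1  0  0]
  L: [ 0  1 -1]
Echelon form has 2 nonzero rows (pivots: X1,X2)
Pivot set = {X1,X2}, free = {X3}
RREF:
  r0: [   1    0    0]
  r1: [   0    1   -1]
  r2: [   0    0    0]
Fix exponent of X3 at 1; solve each RREF row for its pivot's exponent:
  r0: exp(X1) + (0)·1 = 0 ⇒ exp(X1) = 0
  r1: exp(X2) + (-1)·1 = 0 ⇒ exp(X2) = 1
Π_1 = X2 · X3

["0", "1", "1"]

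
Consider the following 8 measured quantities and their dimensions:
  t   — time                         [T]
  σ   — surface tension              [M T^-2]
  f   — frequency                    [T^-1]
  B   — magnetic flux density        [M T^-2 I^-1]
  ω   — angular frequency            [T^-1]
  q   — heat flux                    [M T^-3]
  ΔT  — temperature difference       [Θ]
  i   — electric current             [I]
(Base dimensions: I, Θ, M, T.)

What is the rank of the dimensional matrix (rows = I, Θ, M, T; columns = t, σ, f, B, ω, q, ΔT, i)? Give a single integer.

4

Write exponents as rows I,Θ,M,T / cols t,σ,f,B,ω,q,ΔT,i:
  I: [ 0  0  0 -1  0  0  0  1]
  Θ: [ 0  0  0  0  0  0  1  0]
  M: [ 0  1  0  1  0  1  0  0]
  T: [ 1 -2 -1 -2 -1 -3  0  0]
Echelon form has 4 nonzero rows (pivots: t,σ,B,ΔT)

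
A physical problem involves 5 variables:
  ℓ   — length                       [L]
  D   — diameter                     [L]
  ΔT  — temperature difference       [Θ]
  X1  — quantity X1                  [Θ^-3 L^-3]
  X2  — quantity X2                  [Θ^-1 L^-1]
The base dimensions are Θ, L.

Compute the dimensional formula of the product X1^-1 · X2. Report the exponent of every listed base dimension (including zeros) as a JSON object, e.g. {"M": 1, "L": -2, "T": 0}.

Write exponents as rows Θ,L / cols ℓ,D,ΔT,X1,X2:
  Θ: [ 0  0  1 -3 -1]
  L: [ 1  1  0 -3 -1]
  [Θ]: (-1)·-3+(1)·-1 = 2
  [L]: (-1)·-3+(1)·-1 = 2
⇒ Θ^2 L^2

{"Θ": 2, "L": 2}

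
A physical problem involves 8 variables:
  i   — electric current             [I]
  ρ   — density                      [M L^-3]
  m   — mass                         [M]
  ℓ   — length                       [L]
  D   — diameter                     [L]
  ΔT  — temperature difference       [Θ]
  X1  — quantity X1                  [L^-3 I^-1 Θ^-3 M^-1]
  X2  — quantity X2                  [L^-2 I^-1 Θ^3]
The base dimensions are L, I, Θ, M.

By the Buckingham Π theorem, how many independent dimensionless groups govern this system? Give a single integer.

Write exponents as rows L,I,Θ,M / cols i,ρ,m,ℓ,D,ΔT,X1,X2:
  L: [ 0 -3  0  1  1  0 -3 -2]
  I: [ 1  0  0  0  0  0 -1 -1]
  Θ: [ 0  0  0  0  0  1 -3  3]
  M: [ 0  1  1  0  0  0 -1  0]
Echelon form has 4 nonzero rows (pivots: i,ρ,m,ΔT)
n=8, r=4 ⇒ 4 dimensionless groups

4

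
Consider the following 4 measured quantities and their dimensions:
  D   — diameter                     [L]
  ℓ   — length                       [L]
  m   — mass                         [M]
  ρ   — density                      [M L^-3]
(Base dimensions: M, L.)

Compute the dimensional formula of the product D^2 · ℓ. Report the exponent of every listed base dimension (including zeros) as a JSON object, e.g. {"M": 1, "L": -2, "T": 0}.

{"M": 0, "L": 3}

Dimensional matrix (M×L by D×ℓ×m×ρ):
  M: [ 0  0  1  1]
  L: [ 1  1  0 -3]
  [M]: (2)·0+(1)·0 = 0
  [L]: (2)·1+(1)·1 = 3
⇒ L^3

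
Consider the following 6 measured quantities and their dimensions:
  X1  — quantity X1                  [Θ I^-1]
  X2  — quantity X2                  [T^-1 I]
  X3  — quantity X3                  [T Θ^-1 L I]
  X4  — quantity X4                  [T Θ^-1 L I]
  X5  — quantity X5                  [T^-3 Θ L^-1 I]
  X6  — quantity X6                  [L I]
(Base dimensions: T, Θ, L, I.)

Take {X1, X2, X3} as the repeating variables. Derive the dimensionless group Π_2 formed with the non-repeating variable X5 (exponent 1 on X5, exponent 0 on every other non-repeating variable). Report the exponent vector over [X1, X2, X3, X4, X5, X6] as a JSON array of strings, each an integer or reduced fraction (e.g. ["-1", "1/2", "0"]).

["0", "-2", "1", "0", "1", "0"]

Exponent matrix [T,Θ,L,I] × [X1,X2,X3,X4,X5,X6]:
  T: [ 0 -1  1  1 -3  0]
  Θ: [ 1  0 -1 -1  1  0]
  L: [ 0  0  1  1 -1  1]
  I: [-1  1  1  1  1  1]
Row reduction gives pivot columns X1,X2,X3; rank = 3
Repeat: X1,X2,X3; free: X4,X5,X6
RREF:
  r0: [   1    0    0    0    0    1]
  r1: [   0    1    0    0    2    1]
  r2: [   0    0    1    1   -1    1]
  r3: [   0    0    0    0    0    0]
Fix exponent of X5 at 1, X4 at 0, X6 at 0; solve each RREF row for its pivot's exponent:
  r0: exp(X1) + (0)·1 = 0 ⇒ exp(X1) = 0
  r1: exp(X2) + (2)·1 = 0 ⇒ exp(X2) = -2
  r2: exp(X3) + (-1)·1 = 0 ⇒ exp(X3) = 1
Π_2 = X2^-2 · X3 · X5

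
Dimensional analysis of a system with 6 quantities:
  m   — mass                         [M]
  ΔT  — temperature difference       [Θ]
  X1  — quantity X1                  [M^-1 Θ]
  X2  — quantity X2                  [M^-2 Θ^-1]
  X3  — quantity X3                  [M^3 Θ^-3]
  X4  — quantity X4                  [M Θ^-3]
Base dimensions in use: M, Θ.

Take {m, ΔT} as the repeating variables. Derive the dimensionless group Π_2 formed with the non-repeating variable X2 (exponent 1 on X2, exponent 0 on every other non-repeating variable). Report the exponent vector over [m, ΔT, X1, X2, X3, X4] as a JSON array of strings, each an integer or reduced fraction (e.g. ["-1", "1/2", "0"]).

["2", "1", "0", "1", "0", "0"]

Dimensional matrix (M×Θ by m×ΔT×X1×X2×X3×X4):
  M: [ 1  0 -1 -2  3  1]
  Θ: [ 0  1  1 -1 -3 -3]
RREF → pivots at {m,ΔT} ⇒ r = 2
Repeat: m,ΔT; free: X1,X2,X3,X4
RREF:
  r0: [   1    0   -1   -2    3    1]
  r1: [   0    1    1   -1   -3   -3]
Fix exponent of X2 at 1, X1 at 0, X3 at 0, X4 at 0; solve each RREF row for its pivot's exponent:
  r0: exp(m) + (-2)·1 = 0 ⇒ exp(m) = 2
  r1: exp(ΔT) + (-1)·1 = 0 ⇒ exp(ΔT) = 1
Π_2 = m^2 · ΔT · X2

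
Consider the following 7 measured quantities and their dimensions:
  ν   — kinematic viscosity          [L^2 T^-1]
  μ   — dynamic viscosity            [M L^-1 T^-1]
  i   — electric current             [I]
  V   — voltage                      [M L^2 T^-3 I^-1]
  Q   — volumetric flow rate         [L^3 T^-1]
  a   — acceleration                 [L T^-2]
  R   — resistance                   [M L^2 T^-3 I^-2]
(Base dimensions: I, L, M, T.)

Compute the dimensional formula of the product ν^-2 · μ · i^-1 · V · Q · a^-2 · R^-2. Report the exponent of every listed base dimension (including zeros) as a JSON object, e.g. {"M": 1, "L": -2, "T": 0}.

Dimensional matrix (I×L×M×T by ν×μ×i×V×Q×a×R):
  I: [ 0  0  1 -1  0  0 -2]
  L: [ 2 -1  0  2  3  1  2]
  M: [ 0  1  0  1  0  0  1]
  T: [-1 -1  0 -3 -1 -2 -3]
  [I]: (-2)·0+(1)·0+(-1)·1+(1)·-1+(1)·0+(-2)·0+(-2)·-2 = 2
  [L]: (-2)·2+(1)·-1+(-1)·0+(1)·2+(1)·3+(-2)·1+(-2)·2 = -6
  [M]: (-2)·0+(1)·1+(-1)·0+(1)·1+(1)·0+(-2)·0+(-2)·1 = 0
  [T]: (-2)·-1+(1)·-1+(-1)·0+(1)·-3+(1)·-1+(-2)·-2+(-2)·-3 = 7
⇒ I^2 L^-6 T^7

{"I": 2, "L": -6, "M": 0, "T": 7}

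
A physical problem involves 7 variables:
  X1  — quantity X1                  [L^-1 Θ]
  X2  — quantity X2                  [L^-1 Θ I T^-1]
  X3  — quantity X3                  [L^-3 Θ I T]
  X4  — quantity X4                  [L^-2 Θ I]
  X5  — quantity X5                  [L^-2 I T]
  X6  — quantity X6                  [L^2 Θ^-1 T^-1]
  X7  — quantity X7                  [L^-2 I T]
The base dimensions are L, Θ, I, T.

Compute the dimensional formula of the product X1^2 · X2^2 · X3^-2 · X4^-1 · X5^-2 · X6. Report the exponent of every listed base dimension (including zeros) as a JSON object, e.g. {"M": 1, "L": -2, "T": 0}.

Exponent matrix [L,Θ,I,T] × [X1,X2,X3,X4,X5,X6,X7]:
  L: [-1 -1 -3 -2 -2  2 -2]
  Θ: [ 1  1  1  1  0 -1  0]
  I: [ 0  1  1  1  1  0  1]
  T: [ 0 -1  1  0  1 -1  1]
  [L]: (2)·-1+(2)·-1+(-2)·-3+(-1)·-2+(-2)·-2+(1)·2 = 10
  [Θ]: (2)·1+(2)·1+(-2)·1+(-1)·1+(-2)·0+(1)·-1 = 0
  [I]: (2)·0+(2)·1+(-2)·1+(-1)·1+(-2)·1+(1)·0 = -3
  [T]: (2)·0+(2)·-1+(-2)·1+(-1)·0+(-2)·1+(1)·-1 = -7
⇒ L^10 I^-3 T^-7

{"L": 10, "Θ": 0, "I": -3, "T": -7}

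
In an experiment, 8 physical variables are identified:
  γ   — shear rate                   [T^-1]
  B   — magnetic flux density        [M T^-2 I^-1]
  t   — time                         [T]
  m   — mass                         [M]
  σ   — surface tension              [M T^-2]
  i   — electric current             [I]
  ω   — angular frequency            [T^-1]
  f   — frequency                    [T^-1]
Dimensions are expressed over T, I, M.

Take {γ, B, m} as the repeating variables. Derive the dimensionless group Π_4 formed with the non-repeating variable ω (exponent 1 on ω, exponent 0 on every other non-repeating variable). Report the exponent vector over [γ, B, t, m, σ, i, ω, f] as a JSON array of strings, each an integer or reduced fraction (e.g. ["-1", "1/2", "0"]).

Write exponents as rows T,I,M / cols γ,B,t,m,σ,i,ω,f:
  T: [-1 -2  1  0 -2  0 -1 -1]
  I: [ 0 -1  0  0  0  1  0  0]
  M: [ 0  1  0  1  1  0  0  0]
Echelon form has 3 nonzero rows (pivots: γ,B,m)
Pivot set = {γ,B,m}, free = {t,σ,i,ω,f}
RREF:
  r0: [   1    0   -1    0    2    2    1    1]
  r1: [   0    1    0    0    0   -1    0    0]
  r2: [   0    0    0    1    1    1    0    0]
Fix exponent of ω at 1, t at 0, σ at 0, i at 0, f at 0; solve each RREF row for its pivot's exponent:
  r0: exp(γ) + (1)·1 = 0 ⇒ exp(γ) = -1
  r1: exp(B) + (0)·1 = 0 ⇒ exp(B) = 0
  r2: exp(m) + (0)·1 = 0 ⇒ exp(m) = 0
Π_4 = γ^-1 · ω

["-1", "0", "0", "0", "0", "0", "1", "0"]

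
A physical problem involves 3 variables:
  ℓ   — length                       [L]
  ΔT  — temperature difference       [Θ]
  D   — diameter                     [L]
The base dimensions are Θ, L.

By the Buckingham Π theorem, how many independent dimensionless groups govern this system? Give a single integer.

Dimensional matrix (Θ×L by ℓ×ΔT×D):
  Θ: [ 0  1  0]
  L: [ 1  0  1]
RREF → pivots at {ℓ,ΔT} ⇒ r = 2
Π count = n − r = 3 − 2 = 1

1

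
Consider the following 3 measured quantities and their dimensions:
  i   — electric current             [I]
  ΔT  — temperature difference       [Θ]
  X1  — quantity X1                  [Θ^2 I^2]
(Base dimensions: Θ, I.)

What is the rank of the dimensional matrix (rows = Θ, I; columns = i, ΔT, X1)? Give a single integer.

2

Write exponents as rows Θ,I / cols i,ΔT,X1:
  Θ: [ 0  1  2]
  I: [ 1  0  2]
RREF → pivots at {i,ΔT} ⇒ r = 2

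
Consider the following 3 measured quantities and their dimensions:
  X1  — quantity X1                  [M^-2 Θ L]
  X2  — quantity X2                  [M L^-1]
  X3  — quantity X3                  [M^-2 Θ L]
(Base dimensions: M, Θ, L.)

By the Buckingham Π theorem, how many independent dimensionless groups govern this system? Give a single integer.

1

Write exponents as rows M,Θ,L / cols X1,X2,X3:
  M: [-2  1 -2]
  Θ: [ 1  0  1]
  L: [ 1 -1  1]
Echelon form has 2 nonzero rows (pivots: X1,X2)
Π count = n − r = 3 − 2 = 1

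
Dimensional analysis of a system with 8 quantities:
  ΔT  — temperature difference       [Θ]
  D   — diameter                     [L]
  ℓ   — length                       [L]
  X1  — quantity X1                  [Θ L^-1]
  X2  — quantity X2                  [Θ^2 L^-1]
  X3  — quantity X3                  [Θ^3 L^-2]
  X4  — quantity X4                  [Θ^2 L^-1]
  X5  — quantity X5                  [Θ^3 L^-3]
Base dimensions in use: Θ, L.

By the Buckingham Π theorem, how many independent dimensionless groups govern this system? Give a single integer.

6

Exponent matrix [Θ,L] × [ΔT,D,ℓ,X1,X2,X3,X4,X5]:
  Θ: [ 1  0  0  1  2  3  2  3]
  L: [ 0  1  1 -1 -1 -2 -1 -3]
Row reduction gives pivot columns ΔT,D; rank = 2
n=8, r=2 ⇒ 6 dimensionless groups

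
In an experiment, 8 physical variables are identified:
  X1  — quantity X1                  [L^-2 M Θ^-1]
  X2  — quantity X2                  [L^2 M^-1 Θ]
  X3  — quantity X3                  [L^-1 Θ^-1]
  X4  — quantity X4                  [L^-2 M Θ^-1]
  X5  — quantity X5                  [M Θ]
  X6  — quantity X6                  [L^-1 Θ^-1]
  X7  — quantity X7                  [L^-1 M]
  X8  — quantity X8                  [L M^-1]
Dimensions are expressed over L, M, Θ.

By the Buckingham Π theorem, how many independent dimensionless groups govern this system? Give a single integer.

Exponent matrix [L,M,Θ] × [X1,X2,X3,X4,X5,X6,X7,X8]:
  L: [-2  2 -1 -2  0 -1 -1  1]
  M: [ 1 -1  0  1  1  0  1 -1]
  Θ: [-1  1 -1 -1  1 -1  0  0]
Row reduction gives pivot columns X1,X3; rank = 2
n=8, r=2 ⇒ 6 dimensionless groups

6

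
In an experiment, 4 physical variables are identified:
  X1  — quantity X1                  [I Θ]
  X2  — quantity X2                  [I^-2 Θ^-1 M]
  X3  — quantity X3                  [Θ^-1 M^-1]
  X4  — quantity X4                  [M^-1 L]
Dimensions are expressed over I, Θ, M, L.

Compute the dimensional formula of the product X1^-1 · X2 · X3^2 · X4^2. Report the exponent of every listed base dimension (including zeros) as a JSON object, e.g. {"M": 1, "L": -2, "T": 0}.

{"I": -3, "Θ": -4, "M": -3, "L": 2}

Exponent matrix [I,Θ,M,L] × [X1,X2,X3,X4]:
  I: [ 1 -2  0  0]
  Θ: [ 1 -1 -1  0]
  M: [ 0  1 -1 -1]
  L: [ 0  0  0  1]
  [I]: (-1)·1+(1)·-2+(2)·0+(2)·0 = -3
  [Θ]: (-1)·1+(1)·-1+(2)·-1+(2)·0 = -4
  [M]: (-1)·0+(1)·1+(2)·-1+(2)·-1 = -3
  [L]: (-1)·0+(1)·0+(2)·0+(2)·1 = 2
⇒ I^-3 Θ^-4 M^-3 L^2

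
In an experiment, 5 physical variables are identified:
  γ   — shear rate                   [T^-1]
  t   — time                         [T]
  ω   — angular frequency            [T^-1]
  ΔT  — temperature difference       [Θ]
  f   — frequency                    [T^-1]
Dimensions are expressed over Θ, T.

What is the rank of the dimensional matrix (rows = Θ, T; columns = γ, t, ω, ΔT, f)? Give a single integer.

Write exponents as rows Θ,T / cols γ,t,ω,ΔT,f:
  Θ: [ 0  0  0  1  0]
  T: [-1  1 -1  0 -1]
Row reduction gives pivot columns γ,ΔT; rank = 2

2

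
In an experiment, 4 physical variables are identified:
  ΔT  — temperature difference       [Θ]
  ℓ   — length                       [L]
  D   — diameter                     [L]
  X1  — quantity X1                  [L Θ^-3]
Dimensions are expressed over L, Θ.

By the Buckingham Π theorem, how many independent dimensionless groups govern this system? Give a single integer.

2

Write exponents as rows L,Θ / cols ΔT,ℓ,D,X1:
  L: [ 0  1  1  1]
  Θ: [ 1  0  0 -3]
Echelon form has 2 nonzero rows (pivots: ΔT,ℓ)
Π count = n − r = 4 − 2 = 2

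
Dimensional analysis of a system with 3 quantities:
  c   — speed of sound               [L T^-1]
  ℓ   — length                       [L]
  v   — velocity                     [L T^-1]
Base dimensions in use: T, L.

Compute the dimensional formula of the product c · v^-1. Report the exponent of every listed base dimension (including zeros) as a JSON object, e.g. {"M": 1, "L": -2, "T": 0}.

{"T": 0, "L": 0}

Dimensional matrix (T×L by c×ℓ×v):
  T: [-1  0 -1]
  L: [ 1  1  1]
  [T]: (1)·-1+(-1)·-1 = 0
  [L]: (1)·1+(-1)·1 = 0
⇒ 1 (dimensionless)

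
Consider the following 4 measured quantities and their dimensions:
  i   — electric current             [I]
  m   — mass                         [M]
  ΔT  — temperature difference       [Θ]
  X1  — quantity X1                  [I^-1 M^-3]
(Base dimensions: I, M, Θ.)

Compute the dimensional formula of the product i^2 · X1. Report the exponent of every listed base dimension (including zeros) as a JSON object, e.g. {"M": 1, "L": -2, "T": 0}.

Exponent matrix [I,M,Θ] × [i,m,ΔT,X1]:
  I: [ 1  0  0 -1]
  M: [ 0  1  0 -3]
  Θ: [ 0  0  1  0]
  [I]: (2)·1+(1)·-1 = 1
  [M]: (2)·0+(1)·-3 = -3
  [Θ]: (2)·0+(1)·0 = 0
⇒ I M^-3

{"I": 1, "M": -3, "Θ": 0}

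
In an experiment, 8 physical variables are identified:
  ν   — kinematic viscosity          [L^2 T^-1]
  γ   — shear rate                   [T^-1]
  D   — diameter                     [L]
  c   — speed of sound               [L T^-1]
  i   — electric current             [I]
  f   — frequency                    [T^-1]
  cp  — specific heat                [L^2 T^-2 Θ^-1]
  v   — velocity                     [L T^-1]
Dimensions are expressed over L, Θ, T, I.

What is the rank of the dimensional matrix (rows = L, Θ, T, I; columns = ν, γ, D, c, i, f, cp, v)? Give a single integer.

Exponent matrix [L,Θ,T,I] × [ν,γ,D,c,i,f,cp,v]:
  L: [ 2  0  1  1  0  0  2  1]
  Θ: [ 0  0  0  0  0  0 -1  0]
  T: [-1 -1  0 -1  0 -1 -2 -1]
  I: [ 0  0  0  0  1  0  0  0]
Row reduction gives pivot columns ν,γ,i,cp; rank = 4

4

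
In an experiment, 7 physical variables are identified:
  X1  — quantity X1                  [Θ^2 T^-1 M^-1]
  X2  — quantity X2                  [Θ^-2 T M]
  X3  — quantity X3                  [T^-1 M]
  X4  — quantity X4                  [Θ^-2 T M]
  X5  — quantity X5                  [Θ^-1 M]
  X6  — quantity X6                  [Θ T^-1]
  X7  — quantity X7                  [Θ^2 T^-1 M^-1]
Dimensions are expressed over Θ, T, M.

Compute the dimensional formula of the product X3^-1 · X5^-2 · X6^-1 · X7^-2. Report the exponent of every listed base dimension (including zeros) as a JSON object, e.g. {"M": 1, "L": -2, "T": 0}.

Write exponents as rows Θ,T,M / cols X1,X2,X3,X4,X5,X6,X7:
  Θ: [ 2 -2  0 -2 -1  1  2]
  T: [-1  1 -1  1  0 -1 -1]
  M: [-1  1  1  1  1  0 -1]
  [Θ]: (-1)·0+(-2)·-1+(-1)·1+(-2)·2 = -3
  [T]: (-1)·-1+(-2)·0+(-1)·-1+(-2)·-1 = 4
  [M]: (-1)·1+(-2)·1+(-1)·0+(-2)·-1 = -1
⇒ Θ^-3 T^4 M^-1

{"Θ": -3, "T": 4, "M": -1}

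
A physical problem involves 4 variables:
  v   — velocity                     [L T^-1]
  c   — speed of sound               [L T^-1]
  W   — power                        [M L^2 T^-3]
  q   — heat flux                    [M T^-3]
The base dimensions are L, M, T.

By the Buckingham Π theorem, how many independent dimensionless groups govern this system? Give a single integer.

1

Exponent matrix [L,M,T] × [v,c,W,q]:
  L: [ 1  1  2  0]
  M: [ 0  0  1  1]
  T: [-1 -1 -3 -3]
Row reduction gives pivot columns v,W,q; rank = 3
Π count = n − r = 4 − 3 = 1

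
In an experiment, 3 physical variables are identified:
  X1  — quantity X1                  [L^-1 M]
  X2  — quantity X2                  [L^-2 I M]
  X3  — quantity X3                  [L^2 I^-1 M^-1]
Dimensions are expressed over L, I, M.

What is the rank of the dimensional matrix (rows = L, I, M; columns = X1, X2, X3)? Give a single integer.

Exponent matrix [L,I,M] × [X1,X2,X3]:
  L: [-1 -2  2]
  I: [ 0  1 -1]
  M: [ 1  1 -1]
RREF → pivots at {X1,X2} ⇒ r = 2

2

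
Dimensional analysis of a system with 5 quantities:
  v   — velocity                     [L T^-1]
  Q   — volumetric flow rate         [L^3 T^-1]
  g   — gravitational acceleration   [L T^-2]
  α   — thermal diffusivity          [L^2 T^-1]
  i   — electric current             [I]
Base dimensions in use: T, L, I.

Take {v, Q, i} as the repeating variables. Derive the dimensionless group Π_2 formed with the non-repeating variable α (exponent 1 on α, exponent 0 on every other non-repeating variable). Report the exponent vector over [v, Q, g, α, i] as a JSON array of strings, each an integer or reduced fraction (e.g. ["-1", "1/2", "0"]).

Write exponents as rows T,L,I / cols v,Q,g,α,i:
  T: [-1 -1 -2 -1  0]
  L: [ 1  3  1  2  0]
  I: [ 0  0  0  0  1]
Row reduction gives pivot columns v,Q,i; rank = 3
Repeat: v,Q,i; free: g,α
RREF:
  r0: [   1    0  5/2  1/2    0]
  r1: [   0    1 -1/2  1/2    0]
  r2: [   0    0    0    0    1]
Fix exponent of α at 1, g at 0; solve each RREF row for its pivot's exponent:
  r0: exp(v) + (1/2)·1 = 0 ⇒ exp(v) = -1/2
  r1: exp(Q) + (1/2)·1 = 0 ⇒ exp(Q) = -1/2
  r2: exp(i) + (0)·1 = 0 ⇒ exp(i) = 0
Π_2 = v^(-1/2) · Q^(-1/2) · α

["-1/2", "-1/2", "0", "1", "0"]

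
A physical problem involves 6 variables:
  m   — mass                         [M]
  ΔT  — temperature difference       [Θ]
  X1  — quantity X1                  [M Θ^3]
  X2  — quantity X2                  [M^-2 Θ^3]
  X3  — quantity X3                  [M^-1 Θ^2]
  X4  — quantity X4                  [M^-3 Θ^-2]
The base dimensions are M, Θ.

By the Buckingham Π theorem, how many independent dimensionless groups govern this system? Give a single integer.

4

Dimensional matrix (M×Θ by m×ΔT×X1×X2×X3×X4):
  M: [ 1  0  1 -2 -1 -3]
  Θ: [ 0  1  3  3  2 -2]
RREF → pivots at {m,ΔT} ⇒ r = 2
Π count = n − r = 6 − 2 = 4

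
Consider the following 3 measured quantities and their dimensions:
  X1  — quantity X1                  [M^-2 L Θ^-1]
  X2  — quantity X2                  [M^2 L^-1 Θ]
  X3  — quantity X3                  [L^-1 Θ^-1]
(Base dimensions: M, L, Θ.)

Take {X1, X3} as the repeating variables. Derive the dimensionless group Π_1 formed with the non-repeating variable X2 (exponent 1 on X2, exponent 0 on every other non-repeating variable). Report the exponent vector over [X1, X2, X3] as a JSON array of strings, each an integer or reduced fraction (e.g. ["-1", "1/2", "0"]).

Exponent matrix [M,L,Θ] × [X1,X2,X3]:
  M: [-2  2  0]
  L: [ 1 -1 -1]
  Θ: [-1  1 -1]
RREF → pivots at {X1,X3} ⇒ r = 2
Repeat: X1,X3; free: X2
RREF:
  r0: [   1   -1    0]
  r1: [   0    0    1]
  r2: [   0    0    0]
Fix exponent of X2 at 1; solve each RREF row for its pivot's exponent:
  r0: exp(X1) + (-1)·1 = 0 ⇒ exp(X1) = 1
  r1: exp(X3) + (0)·1 = 0 ⇒ exp(X3) = 0
Π_1 = X1 · X2

["1", "1", "0"]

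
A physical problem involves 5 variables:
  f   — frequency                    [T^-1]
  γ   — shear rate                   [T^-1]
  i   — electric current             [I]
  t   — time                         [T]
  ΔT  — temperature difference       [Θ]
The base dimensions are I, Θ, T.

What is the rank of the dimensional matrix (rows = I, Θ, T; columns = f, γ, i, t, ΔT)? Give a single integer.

3

Write exponents as rows I,Θ,T / cols f,γ,i,t,ΔT:
  I: [ 0  0  1  0  0]
  Θ: [ 0  0  0  0  1]
  T: [-1 -1  0  1  0]
RREF → pivots at {f,i,ΔT} ⇒ r = 3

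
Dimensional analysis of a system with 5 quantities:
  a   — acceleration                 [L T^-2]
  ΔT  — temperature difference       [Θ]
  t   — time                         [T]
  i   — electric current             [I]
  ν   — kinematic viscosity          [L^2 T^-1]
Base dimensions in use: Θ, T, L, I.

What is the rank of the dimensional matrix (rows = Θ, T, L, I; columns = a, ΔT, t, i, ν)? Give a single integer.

4

Dimensional matrix (Θ×T×L×I by a×ΔT×t×i×ν):
  Θ: [ 0  1  0  0  0]
  T: [-2  0  1  0 -1]
  L: [ 1  0  0  0  2]
  I: [ 0  0  0  1  0]
Row reduction gives pivot columns a,ΔT,t,i; rank = 4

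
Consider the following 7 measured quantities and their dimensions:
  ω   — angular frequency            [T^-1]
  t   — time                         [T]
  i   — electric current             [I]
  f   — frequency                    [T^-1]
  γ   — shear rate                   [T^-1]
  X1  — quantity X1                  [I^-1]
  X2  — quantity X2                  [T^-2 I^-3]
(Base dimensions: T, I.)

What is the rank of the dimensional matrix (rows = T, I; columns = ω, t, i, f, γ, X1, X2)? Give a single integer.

Exponent matrix [T,I] × [ω,t,i,f,γ,X1,X2]:
  T: [-1  1  0 -1 -1  0 -2]
  I: [ 0  0  1  0  0 -1 -3]
RREF → pivots at {ω,i} ⇒ r = 2

2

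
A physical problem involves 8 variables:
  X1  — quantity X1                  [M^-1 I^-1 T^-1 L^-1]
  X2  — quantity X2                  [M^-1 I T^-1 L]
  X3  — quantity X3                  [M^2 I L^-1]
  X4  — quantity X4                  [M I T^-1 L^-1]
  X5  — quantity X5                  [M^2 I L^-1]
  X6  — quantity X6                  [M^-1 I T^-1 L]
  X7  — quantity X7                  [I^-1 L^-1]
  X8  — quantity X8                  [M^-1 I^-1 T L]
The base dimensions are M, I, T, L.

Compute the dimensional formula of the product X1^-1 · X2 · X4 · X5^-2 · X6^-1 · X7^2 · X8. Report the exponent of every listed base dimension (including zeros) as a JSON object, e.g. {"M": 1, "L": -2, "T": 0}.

Dimensional matrix (M×I×T×L by X1×X2×X3×X4×X5×X6×X7×X8):
  M: [-1 -1  2  1  2 -1  0 -1]
  I: [-1  1  1  1  1  1 -1 -1]
  T: [-1 -1  0 -1  0 -1  0  1]
  L: [-1  1 -1 -1 -1  1 -1  1]
  [M]: (-1)·-1+(1)·-1+(1)·1+(-2)·2+(-1)·-1+(2)·0+(1)·-1 = -3
  [I]: (-1)·-1+(1)·1+(1)·1+(-2)·1+(-1)·1+(2)·-1+(1)·-1 = -3
  [T]: (-1)·-1+(1)·-1+(1)·-1+(-2)·0+(-1)·-1+(2)·0+(1)·1 = 1
  [L]: (-1)·-1+(1)·1+(1)·-1+(-2)·-1+(-1)·1+(2)·-1+(1)·1 = 1
⇒ M^-3 I^-3 T L

{"M": -3, "I": -3, "T": 1, "L": 1}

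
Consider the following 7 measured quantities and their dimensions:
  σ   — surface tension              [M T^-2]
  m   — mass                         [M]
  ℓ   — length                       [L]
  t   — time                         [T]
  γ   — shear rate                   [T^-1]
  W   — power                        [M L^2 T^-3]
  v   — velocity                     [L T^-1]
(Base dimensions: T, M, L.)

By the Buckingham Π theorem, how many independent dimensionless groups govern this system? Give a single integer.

Dimensional matrix (T×M×L by σ×m×ℓ×t×γ×W×v):
  T: [-2  0  0  1 -1 -3 -1]
  M: [ 1  1  0  0  0  1  0]
  L: [ 0  0  1  0  0  2  1]
Row reduction gives pivot columns σ,m,ℓ; rank = 3
n=7, r=3 ⇒ 4 dimensionless groups

4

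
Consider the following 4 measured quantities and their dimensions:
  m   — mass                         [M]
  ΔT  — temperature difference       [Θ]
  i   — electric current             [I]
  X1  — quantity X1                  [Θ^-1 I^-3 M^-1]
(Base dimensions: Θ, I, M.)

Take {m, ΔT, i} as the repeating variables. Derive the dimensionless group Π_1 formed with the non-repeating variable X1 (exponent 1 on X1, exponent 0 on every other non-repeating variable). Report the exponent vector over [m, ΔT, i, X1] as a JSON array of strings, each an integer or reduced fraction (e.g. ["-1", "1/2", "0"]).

["1", "1", "3", "1"]

Write exponents as rows Θ,I,M / cols m,ΔT,i,X1:
  Θ: [ 0  1  0 -1]
  I: [ 0  0  1 -3]
  M: [ 1  0  0 -1]
Echelon form has 3 nonzero rows (pivots: m,ΔT,i)
Repeat: m,ΔT,i; free: X1
RREF:
  r0: [   1    0    0   -1]
  r1: [   0    1    0   -1]
  r2: [   0    0    1   -3]
Fix exponent of X1 at 1; solve each RREF row for its pivot's exponent:
  r0: exp(m) + (-1)·1 = 0 ⇒ exp(m) = 1
  r1: exp(ΔT) + (-1)·1 = 0 ⇒ exp(ΔT) = 1
  r2: exp(i) + (-3)·1 = 0 ⇒ exp(i) = 3
Π_1 = m · ΔT · i^3 · X1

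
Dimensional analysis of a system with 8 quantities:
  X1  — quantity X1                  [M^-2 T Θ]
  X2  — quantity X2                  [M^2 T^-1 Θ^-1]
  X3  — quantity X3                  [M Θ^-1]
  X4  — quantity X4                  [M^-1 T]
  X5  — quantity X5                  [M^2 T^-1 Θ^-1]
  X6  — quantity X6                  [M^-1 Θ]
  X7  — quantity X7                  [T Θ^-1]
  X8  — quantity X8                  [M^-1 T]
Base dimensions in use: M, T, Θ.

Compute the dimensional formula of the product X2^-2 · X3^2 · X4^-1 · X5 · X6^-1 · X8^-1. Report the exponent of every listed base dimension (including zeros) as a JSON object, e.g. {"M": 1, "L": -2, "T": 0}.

Write exponents as rows M,T,Θ / cols X1,X2,X3,X4,X5,X6,X7,X8:
  M: [-2  2  1 -1  2 -1  0 -1]
  T: [ 1 -1  0  1 -1  0  1  1]
  Θ: [ 1 -1 -1  0 -1  1 -1  0]
  [M]: (-2)·2+(2)·1+(-1)·-1+(1)·2+(-1)·-1+(-1)·-1 = 3
  [T]: (-2)·-1+(2)·0+(-1)·1+(1)·-1+(-1)·0+(-1)·1 = -1
  [Θ]: (-2)·-1+(2)·-1+(-1)·0+(1)·-1+(-1)·1+(-1)·0 = -2
⇒ M^3 T^-1 Θ^-2

{"M": 3, "T": -1, "Θ": -2}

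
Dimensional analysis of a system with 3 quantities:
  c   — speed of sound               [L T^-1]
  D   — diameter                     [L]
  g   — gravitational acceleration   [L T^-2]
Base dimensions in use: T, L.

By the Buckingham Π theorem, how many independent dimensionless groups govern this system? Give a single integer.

1

Exponent matrix [T,L] × [c,D,g]:
  T: [-1  0 -2]
  L: [ 1  1  1]
RREF → pivots at {c,D} ⇒ r = 2
n=3, r=2 ⇒ 1 dimensionless group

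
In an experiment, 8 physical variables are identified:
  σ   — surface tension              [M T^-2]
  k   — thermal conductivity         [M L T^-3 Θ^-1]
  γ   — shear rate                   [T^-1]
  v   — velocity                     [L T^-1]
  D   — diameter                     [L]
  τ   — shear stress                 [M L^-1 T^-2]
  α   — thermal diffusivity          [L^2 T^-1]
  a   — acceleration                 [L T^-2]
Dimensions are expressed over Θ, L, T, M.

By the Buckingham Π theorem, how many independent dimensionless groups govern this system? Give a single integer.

Exponent matrix [Θ,L,T,M] × [σ,k,γ,v,D,τ,α,a]:
  Θ: [ 0 -1  0  0  0  0  0  0]
  L: [ 0  1  0  1  1 -1  2  1]
  T: [-2 -3 -1 -1  0 -2 -1 -2]
  M: [ 1  1  0  0  0  1  0  0]
Echelon form has 4 nonzero rows (pivots: σ,k,γ,v)
8 vars − rank 4 = 4 Π groups

4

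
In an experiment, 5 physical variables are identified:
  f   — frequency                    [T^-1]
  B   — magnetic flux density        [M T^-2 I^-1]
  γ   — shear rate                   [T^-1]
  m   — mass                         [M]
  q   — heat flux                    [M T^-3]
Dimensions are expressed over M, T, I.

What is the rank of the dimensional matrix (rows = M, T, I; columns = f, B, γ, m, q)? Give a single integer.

Write exponents as rows M,T,I / cols f,B,γ,m,q:
  M: [ 0  1  0  1  1]
  T: [-1 -2 -1  0 -3]
  I: [ 0 -1  0  0  0]
RREF → pivots at {f,B,m} ⇒ r = 3

3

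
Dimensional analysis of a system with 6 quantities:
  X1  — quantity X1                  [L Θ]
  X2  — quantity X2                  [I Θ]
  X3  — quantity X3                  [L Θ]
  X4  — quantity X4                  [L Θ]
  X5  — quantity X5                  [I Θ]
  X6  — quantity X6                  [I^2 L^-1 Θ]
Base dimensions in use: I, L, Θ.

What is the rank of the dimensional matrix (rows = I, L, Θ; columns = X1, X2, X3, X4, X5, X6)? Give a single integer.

Dimensional matrix (I×L×Θ by X1×X2×X3×X4×X5×X6):
  I: [ 0  1  0  0  1  2]
  L: [ 1  0  1  1  0 -1]
  Θ: [ 1  1  1  1  1  1]
Echelon form has 2 nonzero rows (pivots: X1,X2)

2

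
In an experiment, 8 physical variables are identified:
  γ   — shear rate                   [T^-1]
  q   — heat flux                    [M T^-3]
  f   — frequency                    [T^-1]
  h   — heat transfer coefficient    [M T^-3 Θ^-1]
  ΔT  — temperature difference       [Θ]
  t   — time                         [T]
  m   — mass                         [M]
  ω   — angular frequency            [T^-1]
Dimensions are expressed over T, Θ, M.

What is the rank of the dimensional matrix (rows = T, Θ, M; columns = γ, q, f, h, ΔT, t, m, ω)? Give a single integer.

3

Write exponents as rows T,Θ,M / cols γ,q,f,h,ΔT,t,m,ω:
  T: [-1 -3 -1 -3  0  1  0 -1]
  Θ: [ 0  0  0 -1  1  0  0  0]
  M: [ 0  1  0  1  0  0  1  0]
Row reduction gives pivot columns γ,q,h; rank = 3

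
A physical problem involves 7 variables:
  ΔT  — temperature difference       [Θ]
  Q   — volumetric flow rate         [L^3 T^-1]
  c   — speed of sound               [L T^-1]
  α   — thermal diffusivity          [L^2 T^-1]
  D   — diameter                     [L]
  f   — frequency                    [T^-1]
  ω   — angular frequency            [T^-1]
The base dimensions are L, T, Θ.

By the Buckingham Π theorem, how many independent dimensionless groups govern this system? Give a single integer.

4

Exponent matrix [L,T,Θ] × [ΔT,Q,c,α,D,f,ω]:
  L: [ 0  3  1  2  1  0  0]
  T: [ 0 -1 -1 -1  0 -1 -1]
  Θ: [ 1  0  0  0  0  0  0]
Echelon form has 3 nonzero rows (pivots: ΔT,Q,c)
Π count = n − r = 7 − 3 = 4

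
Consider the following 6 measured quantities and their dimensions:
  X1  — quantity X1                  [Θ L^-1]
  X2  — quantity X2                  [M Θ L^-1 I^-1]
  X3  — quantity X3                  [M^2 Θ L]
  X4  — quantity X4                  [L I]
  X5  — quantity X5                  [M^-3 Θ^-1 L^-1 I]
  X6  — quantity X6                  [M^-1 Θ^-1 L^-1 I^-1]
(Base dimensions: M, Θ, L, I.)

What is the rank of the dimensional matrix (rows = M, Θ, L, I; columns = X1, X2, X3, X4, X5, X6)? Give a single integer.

3

Exponent matrix [M,Θ,L,I] × [X1,X2,X3,X4,X5,X6]:
  M: [ 0  1  2  0 -3 -1]
  Θ: [ 1  1  1  0 -1 -1]
  L: [-1 -1  1  1 -1 -1]
  I: [ 0 -1  0  1  1 -1]
Row reduction gives pivot columns X1,X2,X3; rank = 3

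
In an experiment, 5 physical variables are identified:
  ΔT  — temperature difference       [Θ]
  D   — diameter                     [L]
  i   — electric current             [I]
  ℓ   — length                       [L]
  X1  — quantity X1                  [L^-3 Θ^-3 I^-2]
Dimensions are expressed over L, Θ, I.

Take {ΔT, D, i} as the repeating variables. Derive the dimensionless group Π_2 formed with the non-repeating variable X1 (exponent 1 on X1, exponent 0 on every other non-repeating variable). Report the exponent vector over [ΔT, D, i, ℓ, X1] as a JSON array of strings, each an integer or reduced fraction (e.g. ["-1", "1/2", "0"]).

["3", "3", "2", "0", "1"]

Dimensional matrix (L×Θ×I by ΔT×D×i×ℓ×X1):
  L: [ 0  1  0  1 -3]
  Θ: [ 1  0  0  0 -3]
  I: [ 0  0  1  0 -2]
RREF → pivots at {ΔT,D,i} ⇒ r = 3
Repeat: ΔT,D,i; free: ℓ,X1
RREF:
  r0: [   1    0    0    0   -3]
  r1: [   0    1    0    1   -3]
  r2: [   0    0    1    0   -2]
Fix exponent of X1 at 1, ℓ at 0; solve each RREF row for its pivot's exponent:
  r0: exp(ΔT) + (-3)·1 = 0 ⇒ exp(ΔT) = 3
  r1: exp(D) + (-3)·1 = 0 ⇒ exp(D) = 3
  r2: exp(i) + (-2)·1 = 0 ⇒ exp(i) = 2
Π_2 = ΔT^3 · D^3 · i^2 · X1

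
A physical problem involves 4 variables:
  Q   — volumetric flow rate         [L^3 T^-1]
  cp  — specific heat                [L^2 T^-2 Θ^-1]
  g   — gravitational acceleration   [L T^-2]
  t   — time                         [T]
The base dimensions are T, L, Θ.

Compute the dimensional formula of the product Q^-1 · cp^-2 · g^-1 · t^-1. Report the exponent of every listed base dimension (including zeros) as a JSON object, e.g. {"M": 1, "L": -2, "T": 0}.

Dimensional matrix (T×L×Θ by Q×cp×g×t):
  T: [-1 -2 -2  1]
  L: [ 3  2  1  0]
  Θ: [ 0 -1  0  0]
  [T]: (-1)·-1+(-2)·-2+(-1)·-2+(-1)·1 = 6
  [L]: (-1)·3+(-2)·2+(-1)·1+(-1)·0 = -8
  [Θ]: (-1)·0+(-2)·-1+(-1)·0+(-1)·0 = 2
⇒ T^6 L^-8 Θ^2

{"T": 6, "L": -8, "Θ": 2}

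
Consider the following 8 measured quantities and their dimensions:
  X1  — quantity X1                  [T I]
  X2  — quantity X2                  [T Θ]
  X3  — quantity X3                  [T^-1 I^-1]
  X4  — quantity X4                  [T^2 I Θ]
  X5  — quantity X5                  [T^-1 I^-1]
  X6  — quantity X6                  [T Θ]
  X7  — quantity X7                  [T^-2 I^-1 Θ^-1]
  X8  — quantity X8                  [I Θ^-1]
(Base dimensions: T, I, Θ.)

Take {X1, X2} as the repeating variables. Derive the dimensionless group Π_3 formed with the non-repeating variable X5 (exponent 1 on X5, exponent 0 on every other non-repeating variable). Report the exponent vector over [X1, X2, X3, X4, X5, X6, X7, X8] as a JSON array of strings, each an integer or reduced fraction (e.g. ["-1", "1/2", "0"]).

Write exponents as rows T,I,Θ / cols X1,X2,X3,X4,X5,X6,X7,X8:
  T: [ 1  1 -1  2 -1  1 -2  0]
  I: [ 1  0 -1  1 -1  0 -1  1]
  Θ: [ 0  1  0  1  0  1 -1 -1]
Row reduction gives pivot columns X1,X2; rank = 2
Pivot set = {X1,X2}, free = {X3,X4,X5,X6,X7,X8}
RREF:
  r0: [   1    0   -1    1   -1    0   -1    1]
  r1: [   0    1    0    1    0    1   -1   -1]
  r2: [   0    0    0    0    0    0    0    0]
Fix exponent of X5 at 1, X3 at 0, X4 at 0, X6 at 0, X7 at 0, X8 at 0; solve each RREF row for its pivot's exponent:
  r0: exp(X1) + (-1)·1 = 0 ⇒ exp(X1) = 1
  r1: exp(X2) + (0)·1 = 0 ⇒ exp(X2) = 0
Π_3 = X1 · X5

["1", "0", "0", "0", "1", "0", "0", "0"]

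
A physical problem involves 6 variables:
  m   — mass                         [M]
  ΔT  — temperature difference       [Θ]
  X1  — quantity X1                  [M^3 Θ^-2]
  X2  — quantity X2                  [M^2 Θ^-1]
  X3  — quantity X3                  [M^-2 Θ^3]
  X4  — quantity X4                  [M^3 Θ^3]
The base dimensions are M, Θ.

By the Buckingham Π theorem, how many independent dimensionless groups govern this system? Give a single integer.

Exponent matrix [M,Θ] × [m,ΔT,X1,X2,X3,X4]:
  M: [ 1  0  3  2 -2  3]
  Θ: [ 0  1 -2 -1  3  3]
Echelon form has 2 nonzero rows (pivots: m,ΔT)
6 vars − rank 2 = 4 Π groups

4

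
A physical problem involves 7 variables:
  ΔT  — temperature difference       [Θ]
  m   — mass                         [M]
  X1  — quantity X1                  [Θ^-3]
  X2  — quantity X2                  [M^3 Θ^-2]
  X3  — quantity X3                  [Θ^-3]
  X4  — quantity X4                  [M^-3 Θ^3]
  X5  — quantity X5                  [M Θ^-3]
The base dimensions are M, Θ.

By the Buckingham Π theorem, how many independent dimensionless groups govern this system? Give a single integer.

5

Dimensional matrix (M×Θ by ΔT×m×X1×X2×X3×X4×X5):
  M: [ 0  1  0  3  0 -3  1]
  Θ: [ 1  0 -3 -2 -3  3 -3]
RREF → pivots at {ΔT,m} ⇒ r = 2
Π count = n − r = 7 − 2 = 5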